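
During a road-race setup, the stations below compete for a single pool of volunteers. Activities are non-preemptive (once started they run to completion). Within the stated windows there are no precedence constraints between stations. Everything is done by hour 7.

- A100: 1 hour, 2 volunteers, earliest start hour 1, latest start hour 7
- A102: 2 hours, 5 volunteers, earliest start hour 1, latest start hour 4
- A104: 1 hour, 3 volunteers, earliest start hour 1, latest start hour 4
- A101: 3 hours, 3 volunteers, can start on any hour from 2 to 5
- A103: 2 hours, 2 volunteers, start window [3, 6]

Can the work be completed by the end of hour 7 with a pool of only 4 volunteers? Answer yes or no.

The minimum achievable peak is 5; 4 < 5, so no feasible schedule stays within the cap.

no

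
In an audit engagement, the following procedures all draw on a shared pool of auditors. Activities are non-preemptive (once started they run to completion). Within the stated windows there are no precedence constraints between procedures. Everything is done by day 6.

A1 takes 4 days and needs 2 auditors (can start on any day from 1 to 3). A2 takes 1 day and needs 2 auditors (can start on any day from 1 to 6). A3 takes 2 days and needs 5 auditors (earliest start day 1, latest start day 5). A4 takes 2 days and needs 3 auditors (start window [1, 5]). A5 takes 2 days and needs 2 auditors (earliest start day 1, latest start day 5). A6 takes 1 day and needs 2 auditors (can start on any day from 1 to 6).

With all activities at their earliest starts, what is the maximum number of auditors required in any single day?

Early-start schedule: A1@1, A2@1, A3@1, A4@1, A5@1, A6@1.
Load per day: day 1: 16, day 2: 12, day 3: 2, day 4: 2, day 5: 0, day 6: 0.
Peak is 16.

16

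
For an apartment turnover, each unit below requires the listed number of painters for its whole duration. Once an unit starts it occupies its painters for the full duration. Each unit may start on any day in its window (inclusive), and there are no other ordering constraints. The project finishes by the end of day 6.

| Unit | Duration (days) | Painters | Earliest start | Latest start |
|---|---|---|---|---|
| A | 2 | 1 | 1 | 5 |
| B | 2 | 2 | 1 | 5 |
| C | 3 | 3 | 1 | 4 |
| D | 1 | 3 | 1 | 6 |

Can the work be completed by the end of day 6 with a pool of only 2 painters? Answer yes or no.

Total painter-days = 18; over 6 days the average is 18/6 > 2, so some day must exceed 2.

no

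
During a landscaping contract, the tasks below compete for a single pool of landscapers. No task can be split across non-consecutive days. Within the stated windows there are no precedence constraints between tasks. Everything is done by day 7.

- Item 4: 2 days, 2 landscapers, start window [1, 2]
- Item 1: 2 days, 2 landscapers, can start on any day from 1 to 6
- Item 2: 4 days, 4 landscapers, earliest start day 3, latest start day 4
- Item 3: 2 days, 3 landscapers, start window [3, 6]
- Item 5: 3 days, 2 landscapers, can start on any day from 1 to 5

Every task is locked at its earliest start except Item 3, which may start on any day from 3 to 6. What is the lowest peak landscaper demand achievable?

Item 3@3: d1:6  d2:6  d3:9  d4:7  d5:4  d6:4  d7:0 → peak 9
Item 3@4: d1:6  d2:6  d3:6  d4:7  d5:7  d6:4  d7:0 → peak 7
Item 3@5: d1:6  d2:6  d3:6  d4:4  d5:7  d6:7  d7:0 → peak 7
Item 3@6: d1:6  d2:6  d3:6  d4:4  d5:4  d6:7  d7:3 → peak 7
Best is Item 3@4, peak 7.

7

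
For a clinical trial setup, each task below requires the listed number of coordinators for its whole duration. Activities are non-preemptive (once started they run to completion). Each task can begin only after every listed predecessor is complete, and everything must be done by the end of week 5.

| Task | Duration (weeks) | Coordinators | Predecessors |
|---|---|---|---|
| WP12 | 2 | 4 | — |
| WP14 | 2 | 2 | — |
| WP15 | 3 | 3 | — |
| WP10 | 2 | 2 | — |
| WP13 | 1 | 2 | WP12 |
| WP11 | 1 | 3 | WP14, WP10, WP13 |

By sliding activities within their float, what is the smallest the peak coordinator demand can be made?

7

Early-start (WP12@1, WP14@1, WP15@1, WP10@1, WP13@3, WP11@4) gives peak 11: w1:11  w2:11  w3:5  w4:3  w5:0.
Shift WP15→3, WP10→3, WP11→5.
Schedule WP12@1, WP14@1, WP15@3, WP10@3, WP13@3, WP11@5: w1:6  w2:6  w3:7  w4:5  w5:6 — peak 7.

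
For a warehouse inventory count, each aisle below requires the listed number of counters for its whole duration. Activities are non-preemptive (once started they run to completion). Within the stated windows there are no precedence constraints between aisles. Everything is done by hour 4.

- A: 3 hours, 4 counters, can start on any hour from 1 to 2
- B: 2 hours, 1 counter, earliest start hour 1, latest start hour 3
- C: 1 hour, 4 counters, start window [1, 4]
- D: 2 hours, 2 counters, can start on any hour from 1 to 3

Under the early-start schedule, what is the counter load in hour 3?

4

At early start, hour 3 has: A.
Demand: 4 = 4.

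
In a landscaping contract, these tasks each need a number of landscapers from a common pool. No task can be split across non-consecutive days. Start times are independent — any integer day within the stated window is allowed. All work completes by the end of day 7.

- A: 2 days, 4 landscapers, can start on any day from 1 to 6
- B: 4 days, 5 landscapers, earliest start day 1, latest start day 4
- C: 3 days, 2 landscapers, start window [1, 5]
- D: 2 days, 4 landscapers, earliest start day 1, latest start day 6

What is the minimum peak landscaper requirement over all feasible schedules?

Early-start (A@1, B@1, C@1, D@1) gives peak 15: d1:15  d2:15  d3:7  d4:5  d5:0  d6:0  d7:0.
Shift B→3, C→3.
Schedule A@1, B@3, C@3, D@1: d1:8  d2:8  d3:7  d4:7  d5:7  d6:5  d7:0 — peak 8.

8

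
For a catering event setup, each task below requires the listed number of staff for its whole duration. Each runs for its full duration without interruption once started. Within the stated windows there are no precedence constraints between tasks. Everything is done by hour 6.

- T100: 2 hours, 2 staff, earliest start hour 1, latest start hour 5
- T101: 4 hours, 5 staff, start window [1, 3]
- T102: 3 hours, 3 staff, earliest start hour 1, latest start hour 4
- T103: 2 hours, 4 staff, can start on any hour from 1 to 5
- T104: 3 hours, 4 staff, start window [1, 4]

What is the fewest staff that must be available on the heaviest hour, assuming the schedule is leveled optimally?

9

Early-start (T100@1, T101@1, T102@1, T103@1, T104@1) gives peak 18: h1:18  h2:18  h3:12  h4:5  h5:0  h6:0.
Shift T101→3, T104→4.
Schedule T100@1, T101@3, T102@1, T103@1, T104@4: h1:9  h2:9  h3:8  h4:9  h5:9  h6:9 — peak 9.
Total staffer-hours = 53 over 6 hours ⇒ peak ≥ ⌈53/6⌉ = 9, so 9 is optimal.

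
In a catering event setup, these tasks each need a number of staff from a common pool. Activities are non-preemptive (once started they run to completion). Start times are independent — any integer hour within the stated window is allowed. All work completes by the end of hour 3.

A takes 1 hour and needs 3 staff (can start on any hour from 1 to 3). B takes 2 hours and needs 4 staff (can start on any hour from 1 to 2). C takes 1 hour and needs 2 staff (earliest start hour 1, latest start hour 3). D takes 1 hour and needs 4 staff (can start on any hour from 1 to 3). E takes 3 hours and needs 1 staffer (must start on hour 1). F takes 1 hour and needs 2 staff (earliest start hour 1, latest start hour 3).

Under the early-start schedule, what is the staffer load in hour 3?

1

At early start, hour 3 has: E.
Demand: 1 = 1.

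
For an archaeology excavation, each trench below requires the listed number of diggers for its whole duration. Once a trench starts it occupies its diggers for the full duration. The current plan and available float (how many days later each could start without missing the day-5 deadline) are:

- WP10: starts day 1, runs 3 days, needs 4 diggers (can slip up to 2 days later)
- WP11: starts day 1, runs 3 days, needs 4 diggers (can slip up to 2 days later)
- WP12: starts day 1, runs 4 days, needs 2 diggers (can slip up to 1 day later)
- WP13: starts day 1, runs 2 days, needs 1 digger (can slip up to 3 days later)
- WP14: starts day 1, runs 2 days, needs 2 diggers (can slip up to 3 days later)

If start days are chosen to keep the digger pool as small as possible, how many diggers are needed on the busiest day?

10

Early-start (WP10@1, WP11@1, WP12@1, WP13@1, WP14@1) gives peak 13: d1:13  d2:13  d3:10  d4:2  d5:0.
Shift WP13→4, WP14→4.
Schedule WP10@1, WP11@1, WP12@1, WP13@4, WP14@4: d1:10  d2:10  d3:10  d4:5  d5:3 — peak 10.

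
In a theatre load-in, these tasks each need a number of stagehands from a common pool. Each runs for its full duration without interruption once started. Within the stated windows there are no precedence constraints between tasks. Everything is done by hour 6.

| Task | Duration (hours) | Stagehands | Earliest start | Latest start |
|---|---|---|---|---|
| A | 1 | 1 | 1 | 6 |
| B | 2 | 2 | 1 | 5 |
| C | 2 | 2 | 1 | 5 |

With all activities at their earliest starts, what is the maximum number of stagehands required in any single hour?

Early-start schedule: A@1, B@1, C@1.
Load per hour: hour 1: 5, hour 2: 4, hour 3: 0, hour 4: 0, hour 5: 0, hour 6: 0.
Peak is 5.

5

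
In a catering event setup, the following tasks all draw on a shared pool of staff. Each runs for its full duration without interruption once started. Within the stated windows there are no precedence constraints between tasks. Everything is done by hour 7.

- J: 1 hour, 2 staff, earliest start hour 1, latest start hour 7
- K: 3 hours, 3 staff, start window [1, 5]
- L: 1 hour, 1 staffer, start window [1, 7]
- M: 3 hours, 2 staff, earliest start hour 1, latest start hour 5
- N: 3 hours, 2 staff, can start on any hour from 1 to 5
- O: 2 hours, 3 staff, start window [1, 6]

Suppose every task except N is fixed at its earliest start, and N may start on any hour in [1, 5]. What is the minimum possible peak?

N@1: h1:13  h2:10  h3:7  h4:0  h5:0  h6:0  h7:0 → peak 13
N@2: h1:11  h2:10  h3:7  h4:2  h5:0  h6:0  h7:0 → peak 11
N@3: h1:11  h2:8  h3:7  h4:2  h5:2  h6:0  h7:0 → peak 11
N@4: h1:11  h2:8  h3:5  h4:2  h5:2  h6:2  h7:0 → peak 11
N@5: h1:11  h2:8  h3:5  h4:0  h5:2  h6:2  h7:2 → peak 11
Best is N@2, peak 11.

11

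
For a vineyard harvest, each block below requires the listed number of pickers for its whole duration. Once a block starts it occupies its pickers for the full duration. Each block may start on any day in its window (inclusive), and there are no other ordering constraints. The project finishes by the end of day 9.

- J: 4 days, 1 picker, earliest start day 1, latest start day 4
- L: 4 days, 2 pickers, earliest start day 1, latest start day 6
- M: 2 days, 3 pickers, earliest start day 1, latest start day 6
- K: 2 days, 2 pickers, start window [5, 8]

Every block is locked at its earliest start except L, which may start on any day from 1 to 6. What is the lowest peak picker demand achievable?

4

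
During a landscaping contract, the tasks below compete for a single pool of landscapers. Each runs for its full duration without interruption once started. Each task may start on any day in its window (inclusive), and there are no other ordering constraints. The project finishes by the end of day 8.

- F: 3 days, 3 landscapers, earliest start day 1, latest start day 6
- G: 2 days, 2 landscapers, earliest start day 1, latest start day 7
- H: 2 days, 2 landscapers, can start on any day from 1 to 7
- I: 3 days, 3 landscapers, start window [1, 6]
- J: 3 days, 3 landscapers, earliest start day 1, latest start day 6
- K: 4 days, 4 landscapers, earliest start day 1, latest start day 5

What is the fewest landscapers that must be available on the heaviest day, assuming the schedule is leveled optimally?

7

Early-start (F@1, G@1, H@1, I@1, J@1, K@1) gives peak 17: d1:17  d2:17  d3:13  d4:4  d5:0  d6:0  d7:0  d8:0.
Shift I→3, J→6, K→4.
Schedule F@1, G@1, H@1, I@3, J@6, K@4: d1:7  d2:7  d3:6  d4:7  d5:7  d6:7  d7:7  d8:3 — peak 7.
Total landscaper-days = 51 over 8 days ⇒ peak ≥ ⌈51/8⌉ = 7, so 7 is optimal.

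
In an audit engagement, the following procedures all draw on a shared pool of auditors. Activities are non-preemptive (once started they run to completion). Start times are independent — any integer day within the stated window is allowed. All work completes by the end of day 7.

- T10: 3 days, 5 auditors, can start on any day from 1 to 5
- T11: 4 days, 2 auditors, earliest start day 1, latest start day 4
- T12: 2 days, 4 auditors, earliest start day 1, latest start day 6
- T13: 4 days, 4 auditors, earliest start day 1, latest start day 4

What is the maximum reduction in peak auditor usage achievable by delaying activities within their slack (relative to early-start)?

7

Early-start peak: d1:15  d2:15  d3:11  d4:6  d5:0  d6:0  d7:0 ⇒ 15.
Leveled (T10@1, T11@1, T12@5, T13@4): d1:7  d2:7  d3:7  d4:6  d5:8  d6:8  d7:4 ⇒ 8.
Reduction 15 − 8 = 7.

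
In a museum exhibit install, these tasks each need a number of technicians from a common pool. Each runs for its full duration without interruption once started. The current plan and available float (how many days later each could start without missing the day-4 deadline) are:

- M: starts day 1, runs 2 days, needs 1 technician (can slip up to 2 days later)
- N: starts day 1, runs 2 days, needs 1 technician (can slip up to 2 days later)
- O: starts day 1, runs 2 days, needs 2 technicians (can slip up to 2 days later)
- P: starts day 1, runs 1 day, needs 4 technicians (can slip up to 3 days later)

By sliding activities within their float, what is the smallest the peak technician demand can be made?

Early-start (M@1, N@1, O@1, P@1) gives peak 8: d1:8  d2:4  d3:0  d4:0.
Shift P→3.
Schedule M@1, N@1, O@1, P@3: d1:4  d2:4  d3:4  d4:0 — peak 4.

4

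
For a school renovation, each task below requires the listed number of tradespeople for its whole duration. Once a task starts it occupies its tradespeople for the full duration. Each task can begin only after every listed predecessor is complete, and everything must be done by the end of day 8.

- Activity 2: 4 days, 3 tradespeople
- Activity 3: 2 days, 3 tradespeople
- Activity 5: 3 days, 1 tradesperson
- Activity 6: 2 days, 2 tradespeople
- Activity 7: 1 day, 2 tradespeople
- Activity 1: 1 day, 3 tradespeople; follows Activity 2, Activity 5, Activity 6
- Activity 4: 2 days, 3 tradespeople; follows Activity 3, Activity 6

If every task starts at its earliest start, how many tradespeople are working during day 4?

6

At early start, day 4 has: Activity 2, Activity 4.
Demand: 3 + 3 = 6.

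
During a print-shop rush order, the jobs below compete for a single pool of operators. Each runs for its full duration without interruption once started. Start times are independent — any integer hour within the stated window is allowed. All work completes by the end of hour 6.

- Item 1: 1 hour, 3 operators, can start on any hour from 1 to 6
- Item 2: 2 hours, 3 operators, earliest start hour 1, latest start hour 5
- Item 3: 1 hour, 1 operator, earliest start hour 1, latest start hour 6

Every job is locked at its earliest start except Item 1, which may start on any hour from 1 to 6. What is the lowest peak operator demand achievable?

Item 1@1: h1:7  h2:3  h3:0  h4:0  h5:0  h6:0 → peak 7
Item 1@2: h1:4  h2:6  h3:0  h4:0  h5:0  h6:0 → peak 6
Item 1@3: h1:4  h2:3  h3:3  h4:0  h5:0  h6:0 → peak 4
Item 1@4: h1:4  h2:3  h3:0  h4:3  h5:0  h6:0 → peak 4
Item 1@5: h1:4  h2:3  h3:0  h4:0  h5:3  h6:0 → peak 4
Item 1@6: h1:4  h2:3  h3:0  h4:0  h5:0  h6:3 → peak 4
Best is Item 1@3, peak 4.

4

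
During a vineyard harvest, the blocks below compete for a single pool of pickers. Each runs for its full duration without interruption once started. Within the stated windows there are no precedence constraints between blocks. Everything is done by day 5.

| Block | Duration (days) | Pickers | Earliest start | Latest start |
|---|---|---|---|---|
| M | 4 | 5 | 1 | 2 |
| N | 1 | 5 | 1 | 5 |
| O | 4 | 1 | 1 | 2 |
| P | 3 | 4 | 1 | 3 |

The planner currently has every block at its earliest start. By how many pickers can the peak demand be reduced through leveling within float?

5

Early-start peak: d1:15  d2:10  d3:10  d4:6  d5:0 ⇒ 15.
Leveled (M@1, N@1, O@2, P@2): d1:10  d2:10  d3:10  d4:10  d5:1 ⇒ 10.
Reduction 15 − 10 = 5.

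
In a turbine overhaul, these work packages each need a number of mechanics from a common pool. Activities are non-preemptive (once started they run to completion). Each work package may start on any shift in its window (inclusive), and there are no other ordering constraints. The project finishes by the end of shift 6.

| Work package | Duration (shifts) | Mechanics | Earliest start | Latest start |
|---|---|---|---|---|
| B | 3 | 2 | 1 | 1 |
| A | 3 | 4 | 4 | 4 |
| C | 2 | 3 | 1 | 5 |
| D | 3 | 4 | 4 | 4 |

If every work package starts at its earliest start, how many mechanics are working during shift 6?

At early start, shift 6 has: A, D.
Demand: 4 + 4 = 8.

8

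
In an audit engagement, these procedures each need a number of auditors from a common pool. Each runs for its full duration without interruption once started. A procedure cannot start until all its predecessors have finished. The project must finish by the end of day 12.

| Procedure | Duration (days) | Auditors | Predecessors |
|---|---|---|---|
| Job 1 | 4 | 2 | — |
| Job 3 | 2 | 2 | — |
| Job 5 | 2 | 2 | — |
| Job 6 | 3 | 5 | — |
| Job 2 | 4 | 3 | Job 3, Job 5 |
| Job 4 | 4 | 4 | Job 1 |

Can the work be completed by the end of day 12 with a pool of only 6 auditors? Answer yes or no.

no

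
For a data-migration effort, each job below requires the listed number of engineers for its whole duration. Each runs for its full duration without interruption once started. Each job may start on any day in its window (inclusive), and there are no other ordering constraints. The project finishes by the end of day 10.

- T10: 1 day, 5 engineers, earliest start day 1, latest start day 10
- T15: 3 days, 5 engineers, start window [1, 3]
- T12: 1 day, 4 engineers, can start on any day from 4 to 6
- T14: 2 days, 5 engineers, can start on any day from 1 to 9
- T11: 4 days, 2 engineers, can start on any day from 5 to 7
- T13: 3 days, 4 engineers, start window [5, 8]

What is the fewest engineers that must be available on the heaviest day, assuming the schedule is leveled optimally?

Early-start (T10@1, T15@1, T12@4, T14@1, T11@5, T13@5) gives peak 15: d1:15  d2:10  d3:5  d4:4  d5:6  d6:6  d7:6  d8:2  d9:0  d10:0.
Shift T15→2, T12→5, T14→9, T13→6.
Schedule T10@1, T15@2, T12@5, T14@9, T11@5, T13@6: d1:5  d2:5  d3:5  d4:5  d5:6  d6:6  d7:6  d8:6  d9:5  d10:5 — peak 6.
Total engineer-days = 54 over 10 days ⇒ peak ≥ ⌈54/10⌉ = 6, so 6 is optimal.

6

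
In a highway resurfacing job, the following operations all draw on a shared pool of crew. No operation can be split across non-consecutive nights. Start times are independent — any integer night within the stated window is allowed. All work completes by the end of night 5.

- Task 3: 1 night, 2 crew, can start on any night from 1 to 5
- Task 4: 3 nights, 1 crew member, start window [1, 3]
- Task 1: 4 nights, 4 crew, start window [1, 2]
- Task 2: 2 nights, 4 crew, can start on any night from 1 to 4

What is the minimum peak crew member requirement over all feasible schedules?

Early-start (Task 3@1, Task 4@1, Task 1@1, Task 2@1) gives peak 11: n1:11  n2:9  n3:5  n4:4  n5:0.
Shift Task 2→4.
Schedule Task 3@1, Task 4@1, Task 1@1, Task 2@4: n1:7  n2:5  n3:5  n4:8  n5:4 — peak 8.

8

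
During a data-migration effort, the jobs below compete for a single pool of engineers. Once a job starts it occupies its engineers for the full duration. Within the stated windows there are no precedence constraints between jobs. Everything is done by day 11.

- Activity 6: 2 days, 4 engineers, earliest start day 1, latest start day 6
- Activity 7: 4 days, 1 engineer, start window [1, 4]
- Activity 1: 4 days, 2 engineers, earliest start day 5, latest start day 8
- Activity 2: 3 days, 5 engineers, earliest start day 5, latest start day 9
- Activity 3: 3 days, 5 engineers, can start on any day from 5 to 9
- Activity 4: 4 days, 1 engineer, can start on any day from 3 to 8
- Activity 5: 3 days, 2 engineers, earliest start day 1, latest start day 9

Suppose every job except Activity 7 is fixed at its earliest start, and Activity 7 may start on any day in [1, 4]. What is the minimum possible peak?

Activity 7@1: d1:7  d2:7  d3:4  d4:2  d5:13  d6:13  d7:12  d8:2  d9:0  d10:0  d11:0 → peak 13
Activity 7@2: d1:6  d2:7  d3:4  d4:2  d5:14  d6:13  d7:12  d8:2  d9:0  d10:0  d11:0 → peak 14
Activity 7@3: d1:6  d2:6  d3:4  d4:2  d5:14  d6:14  d7:12  d8:2  d9:0  d10:0  d11:0 → peak 14
Activity 7@4: d1:6  d2:6  d3:3  d4:2  d5:14  d6:14  d7:13  d8:2  d9:0  d10:0  d11:0 → peak 14
Best is Activity 7@1, peak 13.

13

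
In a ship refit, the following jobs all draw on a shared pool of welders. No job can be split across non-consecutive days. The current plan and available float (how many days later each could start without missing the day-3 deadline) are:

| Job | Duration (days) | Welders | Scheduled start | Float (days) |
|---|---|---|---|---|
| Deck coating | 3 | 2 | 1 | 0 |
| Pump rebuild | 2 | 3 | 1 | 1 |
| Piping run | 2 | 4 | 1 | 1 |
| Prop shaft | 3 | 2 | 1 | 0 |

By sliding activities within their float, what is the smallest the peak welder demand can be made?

11

Schedule Deck coating@1, Pump rebuild@1, Piping run@1, Prop shaft@1: d1:11  d2:11  d3:4 — peak 11.
No arrangement of the 4 feasible schedules does better.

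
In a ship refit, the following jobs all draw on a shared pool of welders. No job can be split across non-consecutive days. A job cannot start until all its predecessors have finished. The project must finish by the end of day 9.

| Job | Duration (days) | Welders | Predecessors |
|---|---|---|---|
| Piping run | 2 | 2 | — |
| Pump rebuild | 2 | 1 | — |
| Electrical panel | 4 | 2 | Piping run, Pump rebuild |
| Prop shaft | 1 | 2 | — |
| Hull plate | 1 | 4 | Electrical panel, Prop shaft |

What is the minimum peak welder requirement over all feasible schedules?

4

Early-start (Piping run@1, Pump rebuild@1, Electrical panel@3, Prop shaft@1, Hull plate@7) gives peak 5: d1:5  d2:3  d3:2  d4:2  d5:2  d6:2  d7:4  d8:0  d9:0.
Shift Prop shaft→3.
Schedule Piping run@1, Pump rebuild@1, Electrical panel@3, Prop shaft@3, Hull plate@7: d1:3  d2:3  d3:4  d4:2  d5:2  d6:2  d7:4  d8:0  d9:0 — peak 4.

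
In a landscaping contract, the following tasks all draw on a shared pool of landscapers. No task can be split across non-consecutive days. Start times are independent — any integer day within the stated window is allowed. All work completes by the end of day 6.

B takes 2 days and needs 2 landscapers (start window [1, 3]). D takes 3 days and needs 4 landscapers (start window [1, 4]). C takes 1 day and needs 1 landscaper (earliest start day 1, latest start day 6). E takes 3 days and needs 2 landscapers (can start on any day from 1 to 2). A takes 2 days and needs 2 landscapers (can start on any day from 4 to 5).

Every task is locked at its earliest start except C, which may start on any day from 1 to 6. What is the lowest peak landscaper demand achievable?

8

C@1: d1:9  d2:8  d3:6  d4:2  d5:2  d6:0 → peak 9
C@2: d1:8  d2:9  d3:6  d4:2  d5:2  d6:0 → peak 9
C@3: d1:8  d2:8  d3:7  d4:2  d5:2  d6:0 → peak 8
C@4: d1:8  d2:8  d3:6  d4:3  d5:2  d6:0 → peak 8
C@5: d1:8  d2:8  d3:6  d4:2  d5:3  d6:0 → peak 8
C@6: d1:8  d2:8  d3:6  d4:2  d5:2  d6:1 → peak 8
Best is C@3, peak 8.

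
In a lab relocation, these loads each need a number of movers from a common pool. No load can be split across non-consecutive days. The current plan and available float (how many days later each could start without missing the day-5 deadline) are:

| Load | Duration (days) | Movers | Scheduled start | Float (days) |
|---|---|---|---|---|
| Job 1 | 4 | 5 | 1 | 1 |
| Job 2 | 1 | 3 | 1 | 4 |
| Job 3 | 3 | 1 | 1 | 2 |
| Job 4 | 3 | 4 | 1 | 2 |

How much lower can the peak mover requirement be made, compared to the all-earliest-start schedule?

Early-start peak: d1:13  d2:10  d3:10  d4:5  d5:0 ⇒ 13.
Leveled (Job 1@1, Job 2@1, Job 3@1, Job 4@2): d1:9  d2:10  d3:10  d4:9  d5:0 ⇒ 10.
Reduction 13 − 10 = 3.

3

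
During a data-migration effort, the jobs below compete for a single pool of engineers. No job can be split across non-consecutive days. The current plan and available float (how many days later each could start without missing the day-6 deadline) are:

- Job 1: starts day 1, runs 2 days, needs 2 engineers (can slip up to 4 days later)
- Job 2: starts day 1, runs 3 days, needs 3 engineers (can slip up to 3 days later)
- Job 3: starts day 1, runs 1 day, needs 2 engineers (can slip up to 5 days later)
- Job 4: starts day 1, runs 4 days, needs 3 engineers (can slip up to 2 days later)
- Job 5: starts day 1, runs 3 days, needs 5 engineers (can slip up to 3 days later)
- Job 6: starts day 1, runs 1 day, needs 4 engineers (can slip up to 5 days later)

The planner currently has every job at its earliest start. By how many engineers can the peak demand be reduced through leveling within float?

Early-start peak: d1:19  d2:13  d3:11  d4:3  d5:0  d6:0 ⇒ 19.
Leveled (Job 1@2, Job 2@1, Job 3@2, Job 4@3, Job 5@4, Job 6@1): d1:7  d2:7  d3:8  d4:8  d5:8  d6:8 ⇒ 8.
Reduction 19 − 8 = 11.

11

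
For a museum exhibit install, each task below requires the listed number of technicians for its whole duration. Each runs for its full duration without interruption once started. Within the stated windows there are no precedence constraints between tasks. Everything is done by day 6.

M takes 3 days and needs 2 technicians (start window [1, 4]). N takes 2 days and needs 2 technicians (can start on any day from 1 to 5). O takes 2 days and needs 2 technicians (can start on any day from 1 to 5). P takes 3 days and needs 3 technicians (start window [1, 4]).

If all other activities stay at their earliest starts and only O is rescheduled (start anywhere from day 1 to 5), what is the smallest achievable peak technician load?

7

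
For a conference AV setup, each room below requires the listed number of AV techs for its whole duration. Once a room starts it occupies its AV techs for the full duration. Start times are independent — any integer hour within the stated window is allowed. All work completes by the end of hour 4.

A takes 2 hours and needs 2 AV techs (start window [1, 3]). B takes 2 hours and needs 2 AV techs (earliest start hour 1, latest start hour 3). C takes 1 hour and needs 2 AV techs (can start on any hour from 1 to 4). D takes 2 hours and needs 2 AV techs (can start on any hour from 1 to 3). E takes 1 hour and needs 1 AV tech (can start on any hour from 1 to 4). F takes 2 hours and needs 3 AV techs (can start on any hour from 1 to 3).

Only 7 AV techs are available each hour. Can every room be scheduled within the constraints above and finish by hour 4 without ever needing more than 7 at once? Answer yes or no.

yes

Schedule A@1, B@1, C@1, D@2, E@3, F@3: h1:6  h2:6  h3:6  h4:3 — peak 6 ≤ 7.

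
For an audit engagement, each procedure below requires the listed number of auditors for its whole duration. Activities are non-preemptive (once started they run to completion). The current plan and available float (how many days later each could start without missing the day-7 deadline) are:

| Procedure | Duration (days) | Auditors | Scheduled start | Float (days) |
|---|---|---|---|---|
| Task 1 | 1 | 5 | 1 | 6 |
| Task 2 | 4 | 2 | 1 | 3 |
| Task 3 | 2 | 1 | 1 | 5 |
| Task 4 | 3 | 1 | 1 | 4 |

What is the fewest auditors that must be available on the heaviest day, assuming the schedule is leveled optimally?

Early-start (Task 1@1, Task 2@1, Task 3@1, Task 4@1) gives peak 9: d1:9  d2:4  d3:3  d4:2  d5:0  d6:0  d7:0.
Shift Task 2→2, Task 3→2, Task 4→2.
Schedule Task 1@1, Task 2@2, Task 3@2, Task 4@2: d1:5  d2:4  d3:4  d4:3  d5:2  d6:0  d7:0 — peak 5.

5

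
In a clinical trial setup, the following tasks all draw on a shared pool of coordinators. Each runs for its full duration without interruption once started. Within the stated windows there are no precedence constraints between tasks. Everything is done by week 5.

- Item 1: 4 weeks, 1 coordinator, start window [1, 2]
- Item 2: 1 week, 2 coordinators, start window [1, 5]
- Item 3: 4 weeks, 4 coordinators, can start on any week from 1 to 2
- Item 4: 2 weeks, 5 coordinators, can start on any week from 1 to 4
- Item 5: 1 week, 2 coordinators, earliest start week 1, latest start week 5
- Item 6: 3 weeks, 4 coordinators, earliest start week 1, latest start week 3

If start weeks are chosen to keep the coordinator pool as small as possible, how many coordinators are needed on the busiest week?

Early-start (Item 1@1, Item 2@1, Item 3@1, Item 4@1, Item 5@1, Item 6@1) gives peak 18: w1:18  w2:14  w3:9  w4:5  w5:0.
Shift Item 3→2, Item 6→3.
Schedule Item 1@1, Item 2@1, Item 3@2, Item 4@1, Item 5@1, Item 6@3: w1:10  w2:10  w3:9  w4:9  w5:8 — peak 10.
Total coordinator-weeks = 46 over 5 weeks ⇒ peak ≥ ⌈46/5⌉ = 10, so 10 is optimal.

10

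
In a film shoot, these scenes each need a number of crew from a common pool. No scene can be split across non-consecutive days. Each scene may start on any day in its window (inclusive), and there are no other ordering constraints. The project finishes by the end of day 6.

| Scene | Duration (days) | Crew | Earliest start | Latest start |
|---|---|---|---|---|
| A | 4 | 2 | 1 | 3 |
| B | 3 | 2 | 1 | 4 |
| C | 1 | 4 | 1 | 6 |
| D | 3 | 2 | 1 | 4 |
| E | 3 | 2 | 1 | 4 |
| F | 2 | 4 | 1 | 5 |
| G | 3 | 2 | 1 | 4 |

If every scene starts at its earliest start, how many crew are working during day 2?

14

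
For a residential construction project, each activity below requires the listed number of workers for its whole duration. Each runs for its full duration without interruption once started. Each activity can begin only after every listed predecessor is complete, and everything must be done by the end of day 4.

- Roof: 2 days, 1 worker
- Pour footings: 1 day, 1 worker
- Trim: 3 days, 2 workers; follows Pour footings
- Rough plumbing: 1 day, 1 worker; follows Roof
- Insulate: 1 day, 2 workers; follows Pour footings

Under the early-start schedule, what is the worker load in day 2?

At early start, day 2 has: Roof, Trim, Insulate.
Demand: 1 + 2 + 2 = 5.

5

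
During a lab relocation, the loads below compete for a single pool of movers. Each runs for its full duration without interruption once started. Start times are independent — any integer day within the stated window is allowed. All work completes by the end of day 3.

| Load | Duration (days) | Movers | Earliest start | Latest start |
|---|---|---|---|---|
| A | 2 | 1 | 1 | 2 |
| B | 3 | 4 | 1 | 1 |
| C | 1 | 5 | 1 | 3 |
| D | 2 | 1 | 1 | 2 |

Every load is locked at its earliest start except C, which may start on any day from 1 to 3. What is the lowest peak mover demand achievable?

9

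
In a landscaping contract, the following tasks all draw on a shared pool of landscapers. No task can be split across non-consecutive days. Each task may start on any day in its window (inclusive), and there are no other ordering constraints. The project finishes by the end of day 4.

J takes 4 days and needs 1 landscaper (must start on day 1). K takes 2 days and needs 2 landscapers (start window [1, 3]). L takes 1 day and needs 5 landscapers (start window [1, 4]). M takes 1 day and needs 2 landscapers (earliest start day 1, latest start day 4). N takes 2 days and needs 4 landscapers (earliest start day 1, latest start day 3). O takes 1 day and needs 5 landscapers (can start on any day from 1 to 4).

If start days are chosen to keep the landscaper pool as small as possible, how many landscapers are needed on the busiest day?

8

Early-start (J@1, K@1, L@1, M@1, N@1, O@1) gives peak 19: d1:19  d2:7  d3:1  d4:1.
Shift M→3, N→2, O→4.
Schedule J@1, K@1, L@1, M@3, N@2, O@4: d1:8  d2:7  d3:7  d4:6 — peak 8.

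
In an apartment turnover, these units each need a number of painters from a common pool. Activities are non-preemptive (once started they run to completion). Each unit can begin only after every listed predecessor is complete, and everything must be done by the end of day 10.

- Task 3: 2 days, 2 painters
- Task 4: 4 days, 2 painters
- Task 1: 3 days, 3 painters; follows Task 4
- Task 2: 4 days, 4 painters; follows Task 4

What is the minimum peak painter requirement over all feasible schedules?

7

Schedule Task 3@1, Task 4@1, Task 1@5, Task 2@5: d1:4  d2:4  d3:2  d4:2  d5:7  d6:7  d7:7  d8:4  d9:0  d10:0 — peak 7.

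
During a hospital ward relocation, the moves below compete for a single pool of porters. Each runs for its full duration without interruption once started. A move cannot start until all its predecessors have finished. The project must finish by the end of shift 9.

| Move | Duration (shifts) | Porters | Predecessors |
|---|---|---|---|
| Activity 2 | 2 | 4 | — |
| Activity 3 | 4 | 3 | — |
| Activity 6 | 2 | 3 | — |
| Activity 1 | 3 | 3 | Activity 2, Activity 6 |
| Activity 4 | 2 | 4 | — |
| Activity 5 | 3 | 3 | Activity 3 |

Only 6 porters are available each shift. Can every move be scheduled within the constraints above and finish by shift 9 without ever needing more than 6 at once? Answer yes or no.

The minimum achievable peak is 7; 6 < 7, so no feasible schedule stays within the cap.

no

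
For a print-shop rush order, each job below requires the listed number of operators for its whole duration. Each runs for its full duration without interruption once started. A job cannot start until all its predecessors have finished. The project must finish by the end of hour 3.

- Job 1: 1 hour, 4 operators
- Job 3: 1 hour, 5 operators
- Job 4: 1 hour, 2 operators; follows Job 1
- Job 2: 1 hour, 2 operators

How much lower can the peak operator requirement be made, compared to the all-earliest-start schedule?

Early-start peak: h1:11  h2:2  h3:0 ⇒ 11.
Leveled (Job 1@1, Job 3@2, Job 4@3, Job 2@3): h1:4  h2:5  h3:4 ⇒ 5.
Reduction 11 − 5 = 6.

6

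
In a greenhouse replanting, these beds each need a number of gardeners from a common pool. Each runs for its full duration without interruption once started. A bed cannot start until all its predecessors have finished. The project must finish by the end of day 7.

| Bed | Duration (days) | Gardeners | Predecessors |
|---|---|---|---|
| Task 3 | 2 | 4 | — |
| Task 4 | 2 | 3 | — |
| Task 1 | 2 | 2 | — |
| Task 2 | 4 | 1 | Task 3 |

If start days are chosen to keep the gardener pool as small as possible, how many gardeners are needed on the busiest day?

4

Early-start (Task 3@1, Task 4@1, Task 1@1, Task 2@3) gives peak 9: d1:9  d2:9  d3:1  d4:1  d5:1  d6:1  d7:0.
Shift Task 4→3, Task 1→5.
Schedule Task 3@1, Task 4@3, Task 1@5, Task 2@3: d1:4  d2:4  d3:4  d4:4  d5:3  d6:3  d7:0 — peak 4.
Total gardener-days = 22 over 7 days ⇒ peak ≥ ⌈22/7⌉ = 4, so 4 is optimal.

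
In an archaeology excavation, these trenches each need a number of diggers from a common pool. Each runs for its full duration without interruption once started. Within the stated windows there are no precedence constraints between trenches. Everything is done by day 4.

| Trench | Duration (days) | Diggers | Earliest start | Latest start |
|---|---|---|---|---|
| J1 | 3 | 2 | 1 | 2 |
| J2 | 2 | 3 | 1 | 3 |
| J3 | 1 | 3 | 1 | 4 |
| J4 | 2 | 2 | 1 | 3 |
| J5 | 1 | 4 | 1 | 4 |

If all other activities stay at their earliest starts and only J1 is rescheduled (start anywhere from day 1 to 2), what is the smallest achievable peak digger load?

J1@1: d1:14  d2:7  d3:2  d4:0 → peak 14
J1@2: d1:12  d2:7  d3:2  d4:2 → peak 12
Best is J1@2, peak 12.

12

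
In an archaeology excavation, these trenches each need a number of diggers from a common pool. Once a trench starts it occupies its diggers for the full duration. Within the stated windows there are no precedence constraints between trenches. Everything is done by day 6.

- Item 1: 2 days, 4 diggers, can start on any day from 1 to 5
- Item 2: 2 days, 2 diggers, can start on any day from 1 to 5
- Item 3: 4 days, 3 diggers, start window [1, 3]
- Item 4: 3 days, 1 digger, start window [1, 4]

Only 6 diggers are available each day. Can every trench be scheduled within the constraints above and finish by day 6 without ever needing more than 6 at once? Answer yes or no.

yes

Schedule Item 1@1, Item 2@4, Item 3@3, Item 4@1: d1:5  d2:5  d3:4  d4:5  d5:5  d6:3 — peak 5 ≤ 6.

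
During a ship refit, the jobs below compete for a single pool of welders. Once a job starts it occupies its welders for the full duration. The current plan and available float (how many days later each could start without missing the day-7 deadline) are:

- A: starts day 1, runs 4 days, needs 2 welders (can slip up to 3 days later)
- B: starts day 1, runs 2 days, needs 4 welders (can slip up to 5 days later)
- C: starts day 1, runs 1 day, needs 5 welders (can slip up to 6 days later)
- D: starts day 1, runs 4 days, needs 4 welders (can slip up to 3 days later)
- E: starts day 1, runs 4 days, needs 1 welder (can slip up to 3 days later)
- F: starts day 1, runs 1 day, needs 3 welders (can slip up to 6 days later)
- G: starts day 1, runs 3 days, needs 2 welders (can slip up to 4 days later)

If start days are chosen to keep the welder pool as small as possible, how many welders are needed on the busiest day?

8

Early-start (A@1, B@1, C@1, D@1, E@1, F@1, G@1) gives peak 21: d1:21  d2:13  d3:9  d4:7  d5:0  d6:0  d7:0.
Shift C→7, D→3, E→4, F→5.
Schedule A@1, B@1, C@7, D@3, E@4, F@5, G@1: d1:8  d2:8  d3:8  d4:7  d5:8  d6:5  d7:6 — peak 8.
Total welder-days = 50 over 7 days ⇒ peak ≥ ⌈50/7⌉ = 8, so 8 is optimal.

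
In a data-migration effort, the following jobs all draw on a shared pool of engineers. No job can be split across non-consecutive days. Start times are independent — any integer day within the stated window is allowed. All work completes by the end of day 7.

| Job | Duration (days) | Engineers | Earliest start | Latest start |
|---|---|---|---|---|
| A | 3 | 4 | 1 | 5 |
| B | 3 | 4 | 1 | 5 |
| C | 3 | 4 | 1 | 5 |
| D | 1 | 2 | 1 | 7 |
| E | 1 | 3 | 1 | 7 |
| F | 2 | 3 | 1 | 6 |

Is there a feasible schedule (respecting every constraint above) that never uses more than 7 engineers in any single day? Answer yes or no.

The minimum achievable peak is 8; 7 < 8, so no feasible schedule stays within the cap.

no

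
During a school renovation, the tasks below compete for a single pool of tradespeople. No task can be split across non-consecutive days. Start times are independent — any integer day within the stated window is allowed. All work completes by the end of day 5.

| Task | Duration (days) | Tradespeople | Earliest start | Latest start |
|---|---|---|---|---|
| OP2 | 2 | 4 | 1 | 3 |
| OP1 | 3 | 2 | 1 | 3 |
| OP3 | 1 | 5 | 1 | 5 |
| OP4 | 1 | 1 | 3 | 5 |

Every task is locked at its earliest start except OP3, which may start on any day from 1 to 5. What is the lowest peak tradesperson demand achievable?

OP3@1: d1:11  d2:6  d3:3  d4:0  d5:0 → peak 11
OP3@2: d1:6  d2:11  d3:3  d4:0  d5:0 → peak 11
OP3@3: d1:6  d2:6  d3:8  d4:0  d5:0 → peak 8
OP3@4: d1:6  d2:6  d3:3  d4:5  d5:0 → peak 6
OP3@5: d1:6  d2:6  d3:3  d4:0  d5:5 → peak 6
Best is OP3@4, peak 6.

6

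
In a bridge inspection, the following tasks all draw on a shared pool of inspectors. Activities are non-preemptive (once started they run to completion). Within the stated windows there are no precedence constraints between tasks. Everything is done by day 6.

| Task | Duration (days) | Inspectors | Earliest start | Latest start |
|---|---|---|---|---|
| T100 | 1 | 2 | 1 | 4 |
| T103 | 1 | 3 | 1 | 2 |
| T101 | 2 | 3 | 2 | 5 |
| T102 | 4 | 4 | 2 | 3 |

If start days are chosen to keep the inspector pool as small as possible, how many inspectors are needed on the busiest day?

7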